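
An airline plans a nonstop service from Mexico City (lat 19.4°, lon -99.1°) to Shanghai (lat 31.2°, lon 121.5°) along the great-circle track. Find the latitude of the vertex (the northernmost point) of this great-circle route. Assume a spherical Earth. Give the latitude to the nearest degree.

The great circle lies in the plane with unit normal n̂ = (p₁ × p₂)/|p₁ × p₂|.
Here n̂_z ≈ -0.585; the vertex latitude is φ_max = arccos|n̂_z| ≈ 54.2°.

≈ 54°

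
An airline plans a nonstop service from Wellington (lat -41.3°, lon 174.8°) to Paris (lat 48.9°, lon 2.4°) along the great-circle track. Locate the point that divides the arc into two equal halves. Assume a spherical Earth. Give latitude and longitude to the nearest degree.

≈ lat 35°, lon 134°

Convert each endpoint to a unit vector on the sphere (x = cos φ cos λ, y = cos φ sin λ, z = sin φ).
The central angle between the endpoints is δ = arccos(p₁·p₂) ≈ 2.979 rad (170.7°).
Interpolate at f = 1/2 with slerp weights a = sin((1−f)δ)/sin δ ≈ 6.173, b = sin(fδ)/sin δ ≈ 6.173.
p = a·p₁ + b·p₂ ≈ (-0.564, 0.590, 0.578); φ = arcsin(p_z) ≈ 35.28°, λ = atan2(p_y, p_x) ≈ 133.70°.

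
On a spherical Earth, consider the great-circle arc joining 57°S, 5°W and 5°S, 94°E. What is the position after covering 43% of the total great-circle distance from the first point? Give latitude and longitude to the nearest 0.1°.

≈ 45.5°S, 57.0°E

Write both endpoints as unit vectors p₁, p₂ with components (cos φ cos λ, cos φ sin λ, sin φ).
The central angle between the endpoints is δ = arccos(p₁·p₂) ≈ 1.583 rad (90.7°).
Interpolate at f = 0.43 with slerp weights a = sin((1−f)δ)/sin δ ≈ 0.785, b = sin(fδ)/sin δ ≈ 0.629.
p = a·p₁ + b·p₂ ≈ (0.382, 0.588, -0.713); φ = arcsin(p_z) ≈ -45.47°, λ = atan2(p_y, p_x) ≈ 56.99°.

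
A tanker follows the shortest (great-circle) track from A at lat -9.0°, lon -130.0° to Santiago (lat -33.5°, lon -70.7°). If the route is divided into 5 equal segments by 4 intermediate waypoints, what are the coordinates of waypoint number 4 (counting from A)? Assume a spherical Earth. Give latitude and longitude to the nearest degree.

The haversine formula gives a central angle δ ≈ 1.039 rad (59.5°) between the endpoints.
Interpolate at f = 4/5 with slerp weights a = sin((1−f)δ)/sin δ ≈ 0.239, b = sin(fδ)/sin δ ≈ 0.857.
p = a·p₁ + b·p₂ ≈ (0.084, -0.856, -0.511); φ = arcsin(p_z) ≈ -30.70°, λ = atan2(p_y, p_x) ≈ -84.38°.

≈ lat -31°, lon -84°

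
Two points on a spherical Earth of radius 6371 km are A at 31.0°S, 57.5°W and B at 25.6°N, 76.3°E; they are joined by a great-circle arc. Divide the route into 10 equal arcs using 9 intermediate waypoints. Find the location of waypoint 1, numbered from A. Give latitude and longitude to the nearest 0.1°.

Convert each endpoint to a unit vector on the sphere (x = cos φ cos λ, y = cos φ sin λ, z = sin φ).
The central angle between the endpoints is δ = arccos(p₁·p₂) ≈ 2.430 rad (139.3°).
Interpolate at f = 1/10 with slerp weights a = sin((1−f)δ)/sin δ ≈ 1.250, b = sin(fδ)/sin δ ≈ 0.369.
p = a·p₁ + b·p₂ ≈ (0.654, -0.581, -0.484); φ = arcsin(p_z) ≈ -28.98°, λ = atan2(p_y, p_x) ≈ -41.58°.

≈ 29.0°S, 41.6°W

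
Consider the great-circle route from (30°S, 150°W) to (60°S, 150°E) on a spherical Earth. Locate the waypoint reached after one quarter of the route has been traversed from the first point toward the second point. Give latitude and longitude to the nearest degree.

≈ (40°S, 159°W)

From cos δ = sin φ₁ sin φ₂ + cos φ₁ cos φ₂ cos Δλ, the central angle is δ ≈ 0.864 rad (49.5°).
Interpolate at f = 1/4 with slerp weights a = sin((1−f)δ)/sin δ ≈ 0.794, b = sin(fδ)/sin δ ≈ 0.282.
p = a·p₁ + b·p₂ ≈ (-0.717, -0.273, -0.641); φ = arcsin(p_z) ≈ -39.86°, λ = atan2(p_y, p_x) ≈ -159.15°.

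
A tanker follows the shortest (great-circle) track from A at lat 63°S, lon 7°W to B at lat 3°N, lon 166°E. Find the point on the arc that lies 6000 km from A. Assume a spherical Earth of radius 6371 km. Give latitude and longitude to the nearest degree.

≈ lat 63°S, lon 159°E

From cos δ = sin φ₁ sin φ₂ + cos φ₁ cos φ₂ cos Δλ, the central angle is δ ≈ 2.090 rad (119.8°). The total great-circle distance is δ·R ≈ 2.090 × 6371 ≈ 13319 km, so the target fraction is f = 6000/13319 ≈ 0.450.
Interpolate at f ≈ 0.450 with slerp weights a = sin((1−f)δ)/sin δ ≈ 1.051, b = sin(fδ)/sin δ ≈ 0.932.
p = a·p₁ + b·p₂ ≈ (-0.429, 0.167, -0.888); φ = arcsin(p_z) ≈ -62.59°, λ = atan2(p_y, p_x) ≈ 158.74°.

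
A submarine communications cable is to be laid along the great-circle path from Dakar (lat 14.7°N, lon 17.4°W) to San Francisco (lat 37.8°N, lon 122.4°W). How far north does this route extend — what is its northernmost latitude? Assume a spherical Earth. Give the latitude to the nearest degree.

≈ 42°N

The great circle lies in the plane with unit normal n̂ = (p₁ × p₂)/|p₁ × p₂|.
Here n̂_z ≈ -0.739; the vertex latitude is φ_max = arccos|n̂_z| ≈ 42.4°.
Check via Clairaut: cos φ_max = |cos φ₁| · sin C = cos(14.7°)·sin(49.8°) ≈ 0.739, again giving ≈ 42.4°.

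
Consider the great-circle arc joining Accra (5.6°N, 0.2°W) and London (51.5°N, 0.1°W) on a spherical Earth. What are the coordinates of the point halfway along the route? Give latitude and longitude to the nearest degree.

Write both endpoints as unit vectors p₁, p₂ with components (cos φ cos λ, cos φ sin λ, sin φ).
The central angle between the endpoints is δ = arccos(p₁·p₂) ≈ 0.801 rad (45.9°).
Interpolate at f = 1/2 with slerp weights a = sin((1−f)δ)/sin δ ≈ 0.543, b = sin(fδ)/sin δ ≈ 0.543.
p = a·p₁ + b·p₂ ≈ (0.878, -0.002, 0.478); φ = arcsin(p_z) ≈ 28.55°, λ = atan2(p_y, p_x) ≈ -0.16°.

≈ 29°N, 0°E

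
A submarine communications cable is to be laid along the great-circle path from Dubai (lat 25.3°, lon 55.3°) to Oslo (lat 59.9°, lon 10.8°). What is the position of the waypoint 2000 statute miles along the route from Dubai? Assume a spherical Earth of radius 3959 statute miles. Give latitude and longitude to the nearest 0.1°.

≈ lat 49.1°, lon 34.2°

From cos δ = sin φ₁ sin φ₂ + cos φ₁ cos φ₂ cos Δλ, the central angle is δ ≈ 0.805 rad (46.1°). The total great-circle distance is δ·R ≈ 0.805 × 3959 ≈ 3187 mi, so the target fraction is f = 2000/3187 ≈ 0.628.
Interpolate at f ≈ 0.628 with slerp weights a = sin((1−f)δ)/sin δ ≈ 0.410, b = sin(fδ)/sin δ ≈ 0.671.
p = a·p₁ + b·p₂ ≈ (0.542, 0.368, 0.756); φ = arcsin(p_z) ≈ 49.11°, λ = atan2(p_y, p_x) ≈ 34.17°.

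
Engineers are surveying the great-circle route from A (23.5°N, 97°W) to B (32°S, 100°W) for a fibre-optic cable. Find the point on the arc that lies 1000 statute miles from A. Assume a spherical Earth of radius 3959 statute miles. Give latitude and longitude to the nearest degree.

≈ (9°N, 98°W)

Write both endpoints as unit vectors p₁, p₂ with components (cos φ cos λ, cos φ sin λ, sin φ).
The central angle between the endpoints is δ = arccos(p₁·p₂) ≈ 0.970 rad (55.6°). The total great-circle distance is δ·R ≈ 0.970 × 3959 ≈ 3840 mi, so the target fraction is f = 1000/3840 ≈ 0.260.
Interpolate at f ≈ 0.260 with slerp weights a = sin((1−f)δ)/sin δ ≈ 0.797, b = sin(fδ)/sin δ ≈ 0.303.
p = a·p₁ + b·p₂ ≈ (-0.134, -0.978, 0.157); φ = arcsin(p_z) ≈ 9.05°, λ = atan2(p_y, p_x) ≈ -97.78°.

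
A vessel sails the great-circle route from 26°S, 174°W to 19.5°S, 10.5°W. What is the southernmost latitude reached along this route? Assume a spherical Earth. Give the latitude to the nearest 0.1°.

The great circle lies in the plane with unit normal n̂ = (p₁ × p₂)/|p₁ × p₂|.
Here n̂_z ≈ +0.323; the vertex latitude is φ_max = arccos|n̂_z| ≈ 71.2°.
Check via Clairaut: cos φ_max = |cos φ₁| · sin C = cos(26.0°)·sin(159.0°) ≈ 0.323, again giving ≈ 71.2°.

≈ 71.2°S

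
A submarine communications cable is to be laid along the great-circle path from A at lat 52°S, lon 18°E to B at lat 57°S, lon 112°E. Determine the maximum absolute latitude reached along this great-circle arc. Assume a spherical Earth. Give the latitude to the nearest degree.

≈ 64°S

The great circle lies in the plane with unit normal n̂ = (p₁ × p₂)/|p₁ × p₂|.
Here n̂_z ≈ +0.434; the vertex latitude is φ_max = arccos|n̂_z| ≈ 64.3°.
Check via Clairaut: cos φ_max = |cos φ₁| · sin C = cos(52.0°)·sin(135.2°) ≈ 0.434, again giving ≈ 64.3°.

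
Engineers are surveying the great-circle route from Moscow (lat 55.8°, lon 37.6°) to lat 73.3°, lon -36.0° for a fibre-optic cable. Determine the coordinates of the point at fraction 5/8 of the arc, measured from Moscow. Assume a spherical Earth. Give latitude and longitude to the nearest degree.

From cos δ = sin φ₁ sin φ₂ + cos φ₁ cos φ₂ cos Δλ, the central angle is δ ≈ 0.578 rad (33.1°).
Interpolate at f = 5/8 with slerp weights a = sin((1−f)δ)/sin δ ≈ 0.394, b = sin(fδ)/sin δ ≈ 0.647.
p = a·p₁ + b·p₂ ≈ (0.326, 0.026, 0.945); φ = arcsin(p_z) ≈ 70.93°, λ = atan2(p_y, p_x) ≈ 4.52°.

≈ lat 71°, lon 5°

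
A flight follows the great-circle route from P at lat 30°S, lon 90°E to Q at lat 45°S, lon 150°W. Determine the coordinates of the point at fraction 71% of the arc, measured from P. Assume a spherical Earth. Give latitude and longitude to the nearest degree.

≈ lat 57°S, lon 174°E

Convert each endpoint to a unit vector on the sphere (x = cos φ cos λ, y = cos φ sin λ, z = sin φ).
The central angle between the endpoints is δ = arccos(p₁·p₂) ≈ 1.523 rad (87.3°).
Interpolate at f = 0.71 with slerp weights a = sin((1−f)δ)/sin δ ≈ 0.428, b = sin(fδ)/sin δ ≈ 0.884.
p = a·p₁ + b·p₂ ≈ (-0.541, 0.058, -0.839); φ = arcsin(p_z) ≈ -57.02°, λ = atan2(p_y, p_x) ≈ 173.86°.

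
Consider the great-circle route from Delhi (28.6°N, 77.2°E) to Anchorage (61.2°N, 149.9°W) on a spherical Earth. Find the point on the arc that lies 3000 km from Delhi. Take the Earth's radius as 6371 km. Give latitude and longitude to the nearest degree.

Write both endpoints as unit vectors p₁, p₂ with components (cos φ cos λ, cos φ sin λ, sin φ).
The central angle between the endpoints is δ = arccos(p₁·p₂) ≈ 1.439 rad (82.4°). The total great-circle distance is δ·R ≈ 1.439 × 6371 ≈ 9167 km, so the target fraction is f = 3000/9167 ≈ 0.327.
Interpolate at f ≈ 0.327 with slerp weights a = sin((1−f)δ)/sin δ ≈ 0.831, b = sin(fδ)/sin δ ≈ 0.458.
p = a·p₁ + b·p₂ ≈ (-0.029, 0.601, 0.799); φ = arcsin(p_z) ≈ 53.02°, λ = atan2(p_y, p_x) ≈ 92.77°.

≈ (53°N, 93°E)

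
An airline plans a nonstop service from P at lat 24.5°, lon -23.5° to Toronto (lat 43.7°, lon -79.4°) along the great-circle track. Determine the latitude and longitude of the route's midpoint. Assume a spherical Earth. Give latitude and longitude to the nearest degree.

The haversine formula gives a central angle δ ≈ 0.856 rad (49.1°) between the endpoints.
Interpolate at f = 1/2 with slerp weights a = sin((1−f)δ)/sin δ ≈ 0.550, b = sin(fδ)/sin δ ≈ 0.550.
p = a·p₁ + b·p₂ ≈ (0.532, -0.590, 0.608); φ = arcsin(p_z) ≈ 37.42°, λ = atan2(p_y, p_x) ≈ -47.97°.

≈ lat 37°, lon -48°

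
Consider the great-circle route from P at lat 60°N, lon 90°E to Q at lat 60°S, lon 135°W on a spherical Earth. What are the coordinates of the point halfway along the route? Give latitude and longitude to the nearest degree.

≈ lat 0°N, lon 158°E

Write both endpoints as unit vectors p₁, p₂ with components (cos φ cos λ, cos φ sin λ, sin φ).
The central angle between the endpoints is δ = arccos(p₁·p₂) ≈ 2.757 rad (157.9°).
Interpolate at f = 1/2 with slerp weights a = sin((1−f)δ)/sin δ ≈ 2.613, b = sin(fδ)/sin δ ≈ 2.613.
p = a·p₁ + b·p₂ ≈ (-0.924, 0.383, 0.000); φ = arcsin(p_z) ≈ 0.00°, λ = atan2(p_y, p_x) ≈ 157.50°.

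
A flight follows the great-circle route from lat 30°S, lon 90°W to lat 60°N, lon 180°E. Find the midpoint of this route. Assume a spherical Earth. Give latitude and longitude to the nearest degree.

Write both endpoints as unit vectors p₁, p₂ with components (cos φ cos λ, cos φ sin λ, sin φ).
The central angle between the endpoints is δ = arccos(p₁·p₂) ≈ 2.019 rad (115.7°).
Interpolate at f = 1/2 with slerp weights a = sin((1−f)δ)/sin δ ≈ 0.939, b = sin(fδ)/sin δ ≈ 0.939.
p = a·p₁ + b·p₂ ≈ (-0.470, -0.813, 0.344); φ = arcsin(p_z) ≈ 20.10°, λ = atan2(p_y, p_x) ≈ -120.00°.

≈ lat 20°N, lon 120°W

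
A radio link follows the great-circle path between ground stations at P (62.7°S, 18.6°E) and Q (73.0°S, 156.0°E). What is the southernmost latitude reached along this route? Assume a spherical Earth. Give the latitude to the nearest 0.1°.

The great circle lies in the plane with unit normal n̂ = (p₁ × p₂)/|p₁ × p₂|.
Here n̂_z ≈ +0.137; the vertex latitude is φ_max = arccos|n̂_z| ≈ 82.1°.
Check via Clairaut: cos φ_max = |cos φ₁| · sin C = cos(62.7°)·sin(162.6°) ≈ 0.137, again giving ≈ 82.1°.

≈ 82.1°S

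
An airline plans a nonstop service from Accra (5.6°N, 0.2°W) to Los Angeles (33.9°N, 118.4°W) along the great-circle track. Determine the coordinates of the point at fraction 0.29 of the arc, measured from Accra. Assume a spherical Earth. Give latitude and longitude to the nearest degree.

≈ 24°N, 27°W

The haversine formula gives a central angle δ ≈ 1.913 rad (109.6°) between the endpoints.
Interpolate at f = 0.29 with slerp weights a = sin((1−f)δ)/sin δ ≈ 1.038, b = sin(fδ)/sin δ ≈ 0.559.
p = a·p₁ + b·p₂ ≈ (0.812, -0.412, 0.413); φ = arcsin(p_z) ≈ 24.41°, λ = atan2(p_y, p_x) ≈ -26.90°.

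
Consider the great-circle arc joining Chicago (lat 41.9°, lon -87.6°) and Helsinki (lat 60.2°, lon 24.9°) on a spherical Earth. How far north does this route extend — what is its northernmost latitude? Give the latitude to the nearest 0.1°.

≈ 67.7°

The great circle lies in the plane with unit normal n̂ = (p₁ × p₂)/|p₁ × p₂|.
Here n̂_z ≈ +0.380; the vertex latitude is φ_max = arccos|n̂_z| ≈ 67.7°.
Check via Clairaut: cos φ_max = |cos φ₁| · sin C = cos(41.9°)·sin(30.7°) ≈ 0.380, again giving ≈ 67.7°.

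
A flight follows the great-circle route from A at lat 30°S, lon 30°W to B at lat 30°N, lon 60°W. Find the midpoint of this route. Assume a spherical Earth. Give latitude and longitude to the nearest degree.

From cos δ = sin φ₁ sin φ₂ + cos φ₁ cos φ₂ cos Δλ, the central angle is δ ≈ 1.160 rad (66.5°).
Interpolate at f = 1/2 with slerp weights a = sin((1−f)δ)/sin δ ≈ 0.598, b = sin(fδ)/sin δ ≈ 0.598.
p = a·p₁ + b·p₂ ≈ (0.707, -0.707, 0.000); φ = arcsin(p_z) ≈ 0.00°, λ = atan2(p_y, p_x) ≈ -45.00°.

≈ lat 0°N, lon 45°W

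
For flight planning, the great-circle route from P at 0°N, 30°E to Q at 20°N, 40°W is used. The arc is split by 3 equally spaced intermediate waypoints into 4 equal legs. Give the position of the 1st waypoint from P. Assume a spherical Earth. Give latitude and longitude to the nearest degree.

≈ 6°N, 13°E

Convert each endpoint to a unit vector on the sphere (x = cos φ cos λ, y = cos φ sin λ, z = sin φ).
The central angle between the endpoints is δ = arccos(p₁·p₂) ≈ 1.244 rad (71.3°).
Interpolate at f = 1/4 with slerp weights a = sin((1−f)δ)/sin δ ≈ 0.848, b = sin(fδ)/sin δ ≈ 0.323.
p = a·p₁ + b·p₂ ≈ (0.967, 0.229, 0.110); φ = arcsin(p_z) ≈ 6.34°, λ = atan2(p_y, p_x) ≈ 13.32°.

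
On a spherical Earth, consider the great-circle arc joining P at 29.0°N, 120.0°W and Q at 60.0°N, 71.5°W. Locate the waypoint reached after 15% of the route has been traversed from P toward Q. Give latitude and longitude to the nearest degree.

≈ 35°N, 116°W

Write both endpoints as unit vectors p₁, p₂ with components (cos φ cos λ, cos φ sin λ, sin φ).
The central angle between the endpoints is δ = arccos(p₁·p₂) ≈ 0.782 rad (44.8°).
Interpolate at f = 0.15 with slerp weights a = sin((1−f)δ)/sin δ ≈ 0.875, b = sin(fδ)/sin δ ≈ 0.166.
p = a·p₁ + b·p₂ ≈ (-0.356, -0.742, 0.568); φ = arcsin(p_z) ≈ 34.62°, λ = atan2(p_y, p_x) ≈ -115.67°.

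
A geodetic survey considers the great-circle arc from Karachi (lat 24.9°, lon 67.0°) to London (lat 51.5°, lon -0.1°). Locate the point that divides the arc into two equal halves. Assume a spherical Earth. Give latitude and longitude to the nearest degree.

≈ lat 43°, lon 40°

Write both endpoints as unit vectors p₁, p₂ with components (cos φ cos λ, cos φ sin λ, sin φ).
The central angle between the endpoints is δ = arccos(p₁·p₂) ≈ 0.989 rad (56.7°).
Interpolate at f = 1/2 with slerp weights a = sin((1−f)δ)/sin δ ≈ 0.568, b = sin(fδ)/sin δ ≈ 0.568.
p = a·p₁ + b·p₂ ≈ (0.555, 0.474, 0.684); φ = arcsin(p_z) ≈ 43.14°, λ = atan2(p_y, p_x) ≈ 40.48°.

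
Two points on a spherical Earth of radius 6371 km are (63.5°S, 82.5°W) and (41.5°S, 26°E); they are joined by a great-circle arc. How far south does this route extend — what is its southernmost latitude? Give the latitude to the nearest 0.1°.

The great circle lies in the plane with unit normal n̂ = (p₁ × p₂)/|p₁ × p₂|.
Here n̂_z ≈ +0.363; the vertex latitude is φ_max = arccos|n̂_z| ≈ 68.7°.
Check via Clairaut: cos φ_max = |cos φ₁| · sin C = cos(63.5°)·sin(125.6°) ≈ 0.363, again giving ≈ 68.7°.

≈ 68.7°S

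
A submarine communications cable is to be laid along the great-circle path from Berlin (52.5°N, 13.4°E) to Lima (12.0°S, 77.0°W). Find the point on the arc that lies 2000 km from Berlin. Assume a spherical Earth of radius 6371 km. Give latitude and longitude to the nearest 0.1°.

≈ 47.0°N, 13.3°W

Write both endpoints as unit vectors p₁, p₂ with components (cos φ cos λ, cos φ sin λ, sin φ).
The central angle between the endpoints is δ = arccos(p₁·p₂) ≈ 1.741 rad (99.7°). The total great-circle distance is δ·R ≈ 1.741 × 6371 ≈ 11090 km, so the target fraction is f = 2000/11090 ≈ 0.180.
Interpolate at f ≈ 0.180 with slerp weights a = sin((1−f)δ)/sin δ ≈ 1.004, b = sin(fδ)/sin δ ≈ 0.313.
p = a·p₁ + b·p₂ ≈ (0.664, -0.157, 0.731); φ = arcsin(p_z) ≈ 47.01°, λ = atan2(p_y, p_x) ≈ -13.31°.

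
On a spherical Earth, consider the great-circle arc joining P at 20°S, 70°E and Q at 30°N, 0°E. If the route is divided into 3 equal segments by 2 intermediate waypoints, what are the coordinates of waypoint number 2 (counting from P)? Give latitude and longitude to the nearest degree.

≈ 15°N, 25°E

Convert each endpoint to a unit vector on the sphere (x = cos φ cos λ, y = cos φ sin λ, z = sin φ).
The central angle between the endpoints is δ = arccos(p₁·p₂) ≈ 1.463 rad (83.8°).
Interpolate at f = 2/3 with slerp weights a = sin((1−f)δ)/sin δ ≈ 0.471, b = sin(fδ)/sin δ ≈ 0.833.
p = a·p₁ + b·p₂ ≈ (0.873, 0.416, 0.255); φ = arcsin(p_z) ≈ 14.78°, λ = atan2(p_y, p_x) ≈ 25.50°.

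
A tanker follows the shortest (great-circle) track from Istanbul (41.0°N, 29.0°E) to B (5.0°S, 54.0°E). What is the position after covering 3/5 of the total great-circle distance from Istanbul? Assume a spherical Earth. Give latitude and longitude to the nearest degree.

Write both endpoints as unit vectors p₁, p₂ with components (cos φ cos λ, cos φ sin λ, sin φ).
The central angle between the endpoints is δ = arccos(p₁·p₂) ≈ 0.897 rad (51.4°).
Interpolate at f = 3/5 with slerp weights a = sin((1−f)δ)/sin δ ≈ 0.449, b = sin(fδ)/sin δ ≈ 0.656.
p = a·p₁ + b·p₂ ≈ (0.681, 0.693, 0.238); φ = arcsin(p_z) ≈ 13.75°, λ = atan2(p_y, p_x) ≈ 45.52°.

≈ (14°N, 46°E)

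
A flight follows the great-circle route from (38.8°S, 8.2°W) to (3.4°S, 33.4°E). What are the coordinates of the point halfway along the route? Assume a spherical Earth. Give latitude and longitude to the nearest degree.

≈ (22°S, 15°E)

Write both endpoints as unit vectors p₁, p₂ with components (cos φ cos λ, cos φ sin λ, sin φ).
The central angle between the endpoints is δ = arccos(p₁·p₂) ≈ 0.903 rad (51.8°).
Interpolate at f = 1/2 with slerp weights a = sin((1−f)δ)/sin δ ≈ 0.556, b = sin(fδ)/sin δ ≈ 0.556.
p = a·p₁ + b·p₂ ≈ (0.892, 0.244, -0.381); φ = arcsin(p_z) ≈ -22.41°, λ = atan2(p_y, p_x) ≈ 15.28°.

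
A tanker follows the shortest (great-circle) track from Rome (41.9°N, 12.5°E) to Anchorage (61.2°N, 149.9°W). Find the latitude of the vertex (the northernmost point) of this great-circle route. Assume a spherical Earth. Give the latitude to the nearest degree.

≈ 84°N

The great circle lies in the plane with unit normal n̂ = (p₁ × p₂)/|p₁ × p₂|.
Here n̂_z ≈ -0.112; the vertex latitude is φ_max = arccos|n̂_z| ≈ 83.6°.
Check via Clairaut: cos φ_max = |cos φ₁| · sin C = cos(41.9°)·sin(8.6°) ≈ 0.112, again giving ≈ 83.6°.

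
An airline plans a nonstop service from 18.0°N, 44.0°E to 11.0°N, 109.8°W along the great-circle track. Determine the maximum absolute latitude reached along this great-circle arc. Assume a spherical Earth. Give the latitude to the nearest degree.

The great circle lies in the plane with unit normal n̂ = (p₁ × p₂)/|p₁ × p₂|.
Here n̂_z ≈ -0.657; the vertex latitude is φ_max = arccos|n̂_z| ≈ 48.9°.
Check via Clairaut: cos φ_max = |cos φ₁| · sin C = cos(18.0°)·sin(43.7°) ≈ 0.657, again giving ≈ 48.9°.

≈ 49°N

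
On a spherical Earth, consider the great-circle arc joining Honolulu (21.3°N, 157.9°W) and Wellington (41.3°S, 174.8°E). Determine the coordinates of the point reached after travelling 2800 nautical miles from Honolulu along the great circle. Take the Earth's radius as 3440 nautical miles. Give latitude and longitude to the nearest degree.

≈ 22°S, 175°W

Write both endpoints as unit vectors p₁, p₂ with components (cos φ cos λ, cos φ sin λ, sin φ).
The central angle between the endpoints is δ = arccos(p₁·p₂) ≈ 1.179 rad (67.5°). The total great-circle distance is δ·R ≈ 1.179 × 3440 ≈ 4054 nmi, so the target fraction is f = 2800/4054 ≈ 0.691.
Interpolate at f ≈ 0.691 with slerp weights a = sin((1−f)δ)/sin δ ≈ 0.386, b = sin(fδ)/sin δ ≈ 0.787.
p = a·p₁ + b·p₂ ≈ (-0.922, -0.082, -0.379); φ = arcsin(p_z) ≈ -22.28°, λ = atan2(p_y, p_x) ≈ -174.93°.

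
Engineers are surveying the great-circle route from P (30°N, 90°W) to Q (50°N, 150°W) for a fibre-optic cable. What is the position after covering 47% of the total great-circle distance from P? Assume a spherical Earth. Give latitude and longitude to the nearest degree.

≈ (43°N, 113°W)

The haversine formula gives a central angle δ ≈ 0.848 rad (48.6°) between the endpoints.
Interpolate at f = 0.47 with slerp weights a = sin((1−f)δ)/sin δ ≈ 0.579, b = sin(fδ)/sin δ ≈ 0.518.
p = a·p₁ + b·p₂ ≈ (-0.288, -0.668, 0.686); φ = arcsin(p_z) ≈ 43.32°, λ = atan2(p_y, p_x) ≈ -113.33°.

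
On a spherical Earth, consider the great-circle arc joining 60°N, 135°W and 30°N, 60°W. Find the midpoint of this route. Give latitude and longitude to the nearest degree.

Write both endpoints as unit vectors p₁, p₂ with components (cos φ cos λ, cos φ sin λ, sin φ).
The central angle between the endpoints is δ = arccos(p₁·p₂) ≈ 0.994 rad (57.0°).
Interpolate at f = 1/2 with slerp weights a = sin((1−f)δ)/sin δ ≈ 0.569, b = sin(fδ)/sin δ ≈ 0.569.
p = a·p₁ + b·p₂ ≈ (0.045, -0.628, 0.777); φ = arcsin(p_z) ≈ 50.99°, λ = atan2(p_y, p_x) ≈ -85.88°.

≈ 51°N, 86°W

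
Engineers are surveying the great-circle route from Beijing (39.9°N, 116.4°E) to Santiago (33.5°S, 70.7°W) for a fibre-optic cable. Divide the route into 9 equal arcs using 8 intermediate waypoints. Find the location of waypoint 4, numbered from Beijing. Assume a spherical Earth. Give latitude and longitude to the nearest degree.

≈ 44°N, 132°W

From cos δ = sin φ₁ sin φ₂ + cos φ₁ cos φ₂ cos Δλ, the central angle is δ ≈ 2.992 rad (171.4°).
Interpolate at f = 4/9 with slerp weights a = sin((1−f)δ)/sin δ ≈ 6.691, b = sin(fδ)/sin δ ≈ 6.525.
p = a·p₁ + b·p₂ ≈ (-0.484, -0.538, 0.690); φ = arcsin(p_z) ≈ 43.67°, λ = atan2(p_y, p_x) ≈ -132.00°.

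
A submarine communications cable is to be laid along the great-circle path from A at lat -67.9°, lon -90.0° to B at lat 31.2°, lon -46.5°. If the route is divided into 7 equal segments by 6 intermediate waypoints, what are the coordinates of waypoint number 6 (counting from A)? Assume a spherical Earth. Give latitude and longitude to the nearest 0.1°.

From cos δ = sin φ₁ sin φ₂ + cos φ₁ cos φ₂ cos Δλ, the central angle is δ ≈ 1.820 rad (104.3°).
Interpolate at f = 6/7 with slerp weights a = sin((1−f)δ)/sin δ ≈ 0.265, b = sin(fδ)/sin δ ≈ 1.032.
p = a·p₁ + b·p₂ ≈ (0.608, -0.740, 0.289); φ = arcsin(p_z) ≈ 16.78°, λ = atan2(p_y, p_x) ≈ -50.61°.

≈ lat 16.8°, lon -50.6°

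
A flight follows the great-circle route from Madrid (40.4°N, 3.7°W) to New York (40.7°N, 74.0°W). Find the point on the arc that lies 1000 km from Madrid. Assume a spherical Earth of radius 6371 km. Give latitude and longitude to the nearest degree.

Convert each endpoint to a unit vector on the sphere (x = cos φ cos λ, y = cos φ sin λ, z = sin φ).
The central angle between the endpoints is δ = arccos(p₁·p₂) ≈ 0.906 rad (51.9°). The total great-circle distance is δ·R ≈ 0.906 × 6371 ≈ 5769 km, so the target fraction is f = 1000/5769 ≈ 0.173.
Interpolate at f ≈ 0.173 with slerp weights a = sin((1−f)δ)/sin δ ≈ 0.865, b = sin(fδ)/sin δ ≈ 0.199.
p = a·p₁ + b·p₂ ≈ (0.699, -0.187, 0.690); φ = arcsin(p_z) ≈ 43.65°, λ = atan2(p_y, p_x) ≈ -15.00°.

≈ 44°N, 15°W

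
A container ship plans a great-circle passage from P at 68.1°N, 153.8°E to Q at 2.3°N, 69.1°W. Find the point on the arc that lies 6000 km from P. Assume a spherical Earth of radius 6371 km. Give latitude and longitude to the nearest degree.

Convert each endpoint to a unit vector on the sphere (x = cos φ cos λ, y = cos φ sin λ, z = sin φ).
The central angle between the endpoints is δ = arccos(p₁·p₂) ≈ 1.809 rad (103.6°). The total great-circle distance is δ·R ≈ 1.809 × 6371 ≈ 11524 km, so the target fraction is f = 6000/11524 ≈ 0.521.
Interpolate at f ≈ 0.521 with slerp weights a = sin((1−f)δ)/sin δ ≈ 0.785, b = sin(fδ)/sin δ ≈ 0.832.
p = a·p₁ + b·p₂ ≈ (0.034, -0.647, 0.761); φ = arcsin(p_z) ≈ 49.58°, λ = atan2(p_y, p_x) ≈ -86.99°.

≈ 50°N, 87°W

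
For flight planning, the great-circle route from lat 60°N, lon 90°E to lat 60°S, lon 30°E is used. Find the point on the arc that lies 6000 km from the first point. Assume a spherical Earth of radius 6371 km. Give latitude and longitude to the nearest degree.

≈ lat 10°N, lon 63°E

Write both endpoints as unit vectors p₁, p₂ with components (cos φ cos λ, cos φ sin λ, sin φ).
The central angle between the endpoints is δ = arccos(p₁·p₂) ≈ 2.246 rad (128.7°). The total great-circle distance is δ·R ≈ 2.246 × 6371 ≈ 14309 km, so the target fraction is f = 6000/14309 ≈ 0.419.
Interpolate at f ≈ 0.419 with slerp weights a = sin((1−f)δ)/sin δ ≈ 1.236, b = sin(fδ)/sin δ ≈ 1.036.
p = a·p₁ + b·p₂ ≈ (0.449, 0.877, 0.173); φ = arcsin(p_z) ≈ 9.97°, λ = atan2(p_y, p_x) ≈ 62.91°.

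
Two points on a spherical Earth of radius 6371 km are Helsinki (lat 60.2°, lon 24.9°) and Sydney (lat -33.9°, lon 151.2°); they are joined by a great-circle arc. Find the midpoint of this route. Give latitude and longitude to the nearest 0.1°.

Convert each endpoint to a unit vector on the sphere (x = cos φ cos λ, y = cos φ sin λ, z = sin φ).
The central angle between the endpoints is δ = arccos(p₁·p₂) ≈ 2.386 rad (136.7°).
Interpolate at f = 1/2 with slerp weights a = sin((1−f)δ)/sin δ ≈ 1.356, b = sin(fδ)/sin δ ≈ 1.356.
p = a·p₁ + b·p₂ ≈ (-0.375, 0.826, 0.420); φ = arcsin(p_z) ≈ 24.86°, λ = atan2(p_y, p_x) ≈ 114.42°.

≈ lat 24.9°, lon 114.4°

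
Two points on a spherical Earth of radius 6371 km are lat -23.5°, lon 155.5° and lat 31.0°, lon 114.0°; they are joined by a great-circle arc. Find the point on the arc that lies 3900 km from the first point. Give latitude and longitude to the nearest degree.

≈ lat 5°, lon 135°

From cos δ = sin φ₁ sin φ₂ + cos φ₁ cos φ₂ cos Δλ, the central angle is δ ≈ 1.177 rad (67.5°). The total great-circle distance is δ·R ≈ 1.177 × 6371 ≈ 7501 km, so the target fraction is f = 3900/7501 ≈ 0.520.
Interpolate at f ≈ 0.520 with slerp weights a = sin((1−f)δ)/sin δ ≈ 0.580, b = sin(fδ)/sin δ ≈ 0.622.
p = a·p₁ + b·p₂ ≈ (-0.701, 0.708, 0.089); φ = arcsin(p_z) ≈ 5.12°, λ = atan2(p_y, p_x) ≈ 134.72°.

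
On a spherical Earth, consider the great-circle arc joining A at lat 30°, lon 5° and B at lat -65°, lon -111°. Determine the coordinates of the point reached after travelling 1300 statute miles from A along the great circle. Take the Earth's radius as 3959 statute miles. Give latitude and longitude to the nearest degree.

≈ lat 13°, lon -4°

The haversine formula gives a central angle δ ≈ 2.231 rad (127.9°) between the endpoints. The total great-circle distance is δ·R ≈ 2.231 × 3959 ≈ 8834 mi, so the target fraction is f = 1300/8834 ≈ 0.147.
Interpolate at f ≈ 0.147 with slerp weights a = sin((1−f)δ)/sin δ ≈ 1.197, b = sin(fδ)/sin δ ≈ 0.408.
p = a·p₁ + b·p₂ ≈ (0.971, -0.071, 0.228); φ = arcsin(p_z) ≈ 13.20°, λ = atan2(p_y, p_x) ≈ -4.17°.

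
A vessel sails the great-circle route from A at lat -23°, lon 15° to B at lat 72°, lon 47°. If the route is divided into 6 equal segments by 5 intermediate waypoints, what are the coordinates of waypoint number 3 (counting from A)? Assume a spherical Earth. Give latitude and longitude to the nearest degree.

Write both endpoints as unit vectors p₁, p₂ with components (cos φ cos λ, cos φ sin λ, sin φ).
The central angle between the endpoints is δ = arccos(p₁·p₂) ≈ 1.702 rad (97.5°).
Interpolate at f = 3/6 with slerp weights a = sin((1−f)δ)/sin δ ≈ 0.758, b = sin(fδ)/sin δ ≈ 0.758.
p = a·p₁ + b·p₂ ≈ (0.834, 0.352, 0.425); φ = arcsin(p_z) ≈ 25.14°, λ = atan2(p_y, p_x) ≈ 22.88°.

≈ lat 25°, lon 23°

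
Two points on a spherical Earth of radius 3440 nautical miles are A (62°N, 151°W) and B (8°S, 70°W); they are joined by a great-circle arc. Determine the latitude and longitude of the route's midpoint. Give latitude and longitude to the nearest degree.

≈ (33°N, 94°W)

Write both endpoints as unit vectors p₁, p₂ with components (cos φ cos λ, cos φ sin λ, sin φ).
The central angle between the endpoints is δ = arccos(p₁·p₂) ≈ 1.621 rad (92.9°).
Interpolate at f = 1/2 with slerp weights a = sin((1−f)δ)/sin δ ≈ 0.726, b = sin(fδ)/sin δ ≈ 0.726.
p = a·p₁ + b·p₂ ≈ (-0.052, -0.840, 0.540); φ = arcsin(p_z) ≈ 32.66°, λ = atan2(p_y, p_x) ≈ -93.55°.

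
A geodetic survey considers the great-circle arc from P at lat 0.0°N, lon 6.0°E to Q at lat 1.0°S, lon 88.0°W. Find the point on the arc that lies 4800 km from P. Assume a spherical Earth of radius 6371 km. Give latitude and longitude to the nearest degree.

Convert each endpoint to a unit vector on the sphere (x = cos φ cos λ, y = cos φ sin λ, z = sin φ).
The central angle between the endpoints is δ = arccos(p₁·p₂) ≈ 1.641 rad (94.0°). The total great-circle distance is δ·R ≈ 1.641 × 6371 ≈ 10452 km, so the target fraction is f = 4800/10452 ≈ 0.459.
Interpolate at f ≈ 0.459 with slerp weights a = sin((1−f)δ)/sin δ ≈ 0.777, b = sin(fδ)/sin δ ≈ 0.686.
p = a·p₁ + b·p₂ ≈ (0.797, -0.604, -0.012); φ = arcsin(p_z) ≈ -0.69°, λ = atan2(p_y, p_x) ≈ -37.16°.

≈ lat 1°S, lon 37°W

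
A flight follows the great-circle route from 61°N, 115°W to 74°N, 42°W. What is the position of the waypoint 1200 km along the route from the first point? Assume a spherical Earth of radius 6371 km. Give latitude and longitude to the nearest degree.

The haversine formula gives a central angle δ ≈ 0.495 rad (28.4°) between the endpoints. The total great-circle distance is δ·R ≈ 0.495 × 6371 ≈ 3156 km, so the target fraction is f = 1200/3156 ≈ 0.380.
Interpolate at f ≈ 0.380 with slerp weights a = sin((1−f)δ)/sin δ ≈ 0.636, b = sin(fδ)/sin δ ≈ 0.394.
p = a·p₁ + b·p₂ ≈ (-0.050, -0.352, 0.935); φ = arcsin(p_z) ≈ 69.18°, λ = atan2(p_y, p_x) ≈ -98.02°.

≈ 69°N, 98°W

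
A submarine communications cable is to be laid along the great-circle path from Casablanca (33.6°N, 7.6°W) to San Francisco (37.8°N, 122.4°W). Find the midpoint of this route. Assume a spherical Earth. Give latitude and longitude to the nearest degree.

Convert each endpoint to a unit vector on the sphere (x = cos φ cos λ, y = cos φ sin λ, z = sin φ).
The central angle between the endpoints is δ = arccos(p₁·p₂) ≈ 1.508 rad (86.4°).
Interpolate at f = 1/2 with slerp weights a = sin((1−f)δ)/sin δ ≈ 0.686, b = sin(fδ)/sin δ ≈ 0.686.
p = a·p₁ + b·p₂ ≈ (0.276, -0.533, 0.800); φ = arcsin(p_z) ≈ 53.11°, λ = atan2(p_y, p_x) ≈ -62.64°.

≈ 53°N, 63°W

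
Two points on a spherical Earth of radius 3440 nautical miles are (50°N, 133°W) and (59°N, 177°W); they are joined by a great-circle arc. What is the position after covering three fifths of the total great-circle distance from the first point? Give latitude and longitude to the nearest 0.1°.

≈ (57.4°N, 157.0°W)

The haversine formula gives a central angle δ ≈ 0.463 rad (26.5°) between the endpoints.
Interpolate at f = 3/5 with slerp weights a = sin((1−f)δ)/sin δ ≈ 0.412, b = sin(fδ)/sin δ ≈ 0.614.
p = a·p₁ + b·p₂ ≈ (-0.497, -0.210, 0.842); φ = arcsin(p_z) ≈ 57.37°, λ = atan2(p_y, p_x) ≈ -157.04°.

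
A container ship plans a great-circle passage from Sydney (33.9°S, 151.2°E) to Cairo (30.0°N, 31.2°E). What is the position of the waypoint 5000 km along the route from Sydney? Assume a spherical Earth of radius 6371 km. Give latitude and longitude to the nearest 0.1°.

Convert each endpoint to a unit vector on the sphere (x = cos φ cos λ, y = cos φ sin λ, z = sin φ).
The central angle between the endpoints is δ = arccos(p₁·p₂) ≈ 2.263 rad (129.7°). The total great-circle distance is δ·R ≈ 2.263 × 6371 ≈ 14418 km, so the target fraction is f = 5000/14418 ≈ 0.347.
Interpolate at f ≈ 0.347 with slerp weights a = sin((1−f)δ)/sin δ ≈ 1.293, b = sin(fδ)/sin δ ≈ 0.918.
p = a·p₁ + b·p₂ ≈ (-0.261, 0.929, -0.262); φ = arcsin(p_z) ≈ -15.21°, λ = atan2(p_y, p_x) ≈ 105.68°.

≈ (15.2°S, 105.7°E)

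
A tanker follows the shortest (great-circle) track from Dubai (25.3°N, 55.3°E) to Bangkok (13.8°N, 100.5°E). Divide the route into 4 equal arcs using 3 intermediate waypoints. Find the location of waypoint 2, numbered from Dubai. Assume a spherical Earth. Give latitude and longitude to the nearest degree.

≈ (21°N, 79°E)

Write both endpoints as unit vectors p₁, p₂ with components (cos φ cos λ, cos φ sin λ, sin φ).
The central angle between the endpoints is δ = arccos(p₁·p₂) ≈ 0.766 rad (43.9°).
Interpolate at f = 2/4 with slerp weights a = sin((1−f)δ)/sin δ ≈ 0.539, b = sin(fδ)/sin δ ≈ 0.539.
p = a·p₁ + b·p₂ ≈ (0.182, 0.915, 0.359); φ = arcsin(p_z) ≈ 21.04°, λ = atan2(p_y, p_x) ≈ 78.75°.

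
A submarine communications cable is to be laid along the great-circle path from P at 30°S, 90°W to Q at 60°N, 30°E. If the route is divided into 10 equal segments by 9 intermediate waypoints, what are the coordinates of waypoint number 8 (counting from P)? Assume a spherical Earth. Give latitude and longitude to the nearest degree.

≈ 54°N, 18°W

The haversine formula gives a central angle δ ≈ 2.278 rad (130.5°) between the endpoints.
Interpolate at f = 8/10 with slerp weights a = sin((1−f)δ)/sin δ ≈ 0.579, b = sin(fδ)/sin δ ≈ 1.274.
p = a·p₁ + b·p₂ ≈ (0.552, -0.183, 0.814); φ = arcsin(p_z) ≈ 54.48°, λ = atan2(p_y, p_x) ≈ -18.32°.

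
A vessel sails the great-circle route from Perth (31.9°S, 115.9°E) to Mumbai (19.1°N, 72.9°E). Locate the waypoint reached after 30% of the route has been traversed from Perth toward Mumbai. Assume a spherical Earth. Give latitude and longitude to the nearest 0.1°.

≈ 17.2°S, 101.5°E

Convert each endpoint to a unit vector on the sphere (x = cos φ cos λ, y = cos φ sin λ, z = sin φ).
The central angle between the endpoints is δ = arccos(p₁·p₂) ≈ 1.144 rad (65.6°).
Interpolate at f = 0.30 with slerp weights a = sin((1−f)δ)/sin δ ≈ 0.789, b = sin(fδ)/sin δ ≈ 0.370.
p = a·p₁ + b·p₂ ≈ (-0.190, 0.936, -0.296); φ = arcsin(p_z) ≈ -17.21°, λ = atan2(p_y, p_x) ≈ 101.46°.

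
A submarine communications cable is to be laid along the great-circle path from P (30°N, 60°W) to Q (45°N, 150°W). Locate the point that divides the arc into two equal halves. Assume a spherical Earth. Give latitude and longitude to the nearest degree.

≈ (47°N, 99°W)

Write both endpoints as unit vectors p₁, p₂ with components (cos φ cos λ, cos φ sin λ, sin φ).
The central angle between the endpoints is δ = arccos(p₁·p₂) ≈ 1.209 rad (69.3°).
Interpolate at f = 1/2 with slerp weights a = sin((1−f)δ)/sin δ ≈ 0.608, b = sin(fδ)/sin δ ≈ 0.608.
p = a·p₁ + b·p₂ ≈ (-0.109, -0.671, 0.734); φ = arcsin(p_z) ≈ 47.19°, λ = atan2(p_y, p_x) ≈ -99.23°.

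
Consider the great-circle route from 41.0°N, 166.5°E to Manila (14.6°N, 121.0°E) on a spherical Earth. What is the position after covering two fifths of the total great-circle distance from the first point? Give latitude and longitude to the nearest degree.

≈ 32°N, 145°E

From cos δ = sin φ₁ sin φ₂ + cos φ₁ cos φ₂ cos Δλ, the central angle is δ ≈ 0.827 rad (47.4°).
Interpolate at f = 2/5 with slerp weights a = sin((1−f)δ)/sin δ ≈ 0.647, b = sin(fδ)/sin δ ≈ 0.441.
p = a·p₁ + b·p₂ ≈ (-0.695, 0.480, 0.536); φ = arcsin(p_z) ≈ 32.39°, λ = atan2(p_y, p_x) ≈ 145.35°.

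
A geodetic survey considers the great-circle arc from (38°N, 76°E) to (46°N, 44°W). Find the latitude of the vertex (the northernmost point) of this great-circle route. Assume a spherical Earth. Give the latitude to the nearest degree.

The great circle lies in the plane with unit normal n̂ = (p₁ × p₂)/|p₁ × p₂|.
Here n̂_z ≈ -0.481; the vertex latitude is φ_max = arccos|n̂_z| ≈ 61.2°.
Check via Clairaut: cos φ_max = |cos φ₁| · sin C = cos(38.0°)·sin(37.6°) ≈ 0.481, again giving ≈ 61.2°.

≈ 61°N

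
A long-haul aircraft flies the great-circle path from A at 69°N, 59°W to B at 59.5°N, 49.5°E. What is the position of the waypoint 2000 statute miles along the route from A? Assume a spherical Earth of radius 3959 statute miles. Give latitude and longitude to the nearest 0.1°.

≈ 69.5°N, 30.7°E

From cos δ = sin φ₁ sin φ₂ + cos φ₁ cos φ₂ cos Δλ, the central angle is δ ≈ 0.728 rad (41.7°). The total great-circle distance is δ·R ≈ 0.728 × 3959 ≈ 2881 mi, so the target fraction is f = 2000/2881 ≈ 0.694.
Interpolate at f ≈ 0.694 with slerp weights a = sin((1−f)δ)/sin δ ≈ 0.332, b = sin(fδ)/sin δ ≈ 0.728.
p = a·p₁ + b·p₂ ≈ (0.301, 0.179, 0.937); φ = arcsin(p_z) ≈ 69.50°, λ = atan2(p_y, p_x) ≈ 30.71°.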